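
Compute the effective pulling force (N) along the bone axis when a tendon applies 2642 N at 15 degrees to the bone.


F_eff = F_tendon * cos(theta)
theta = 15 deg = 0.2618 rad
cos(theta) = 0.9659
F_eff = 2642 * 0.9659
F_eff = 2551.9760


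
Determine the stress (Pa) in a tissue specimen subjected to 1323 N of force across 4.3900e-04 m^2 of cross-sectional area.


stress = F / A
stress = 1323 / 4.3900e-04
stress = 3.0137e+06


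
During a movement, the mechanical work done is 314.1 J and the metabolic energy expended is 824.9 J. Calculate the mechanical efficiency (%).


eta = (W_mech / E_meta) * 100
eta = (314.1 / 824.9) * 100
ratio = 0.3808
eta = 38.0773


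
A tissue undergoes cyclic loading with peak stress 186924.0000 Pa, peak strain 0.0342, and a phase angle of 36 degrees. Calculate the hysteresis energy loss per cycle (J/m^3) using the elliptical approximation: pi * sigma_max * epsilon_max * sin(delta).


E_loss = pi * sigma_max * epsilon_max * sin(delta)
delta = 36 deg = 0.6283 rad
sin(delta) = 0.5878
E_loss = pi * 186924.0000 * 0.0342 * 0.5878
E_loss = 11804.8298


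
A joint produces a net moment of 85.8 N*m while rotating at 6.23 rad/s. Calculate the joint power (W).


P = M * omega
P = 85.8 * 6.23
P = 534.5340


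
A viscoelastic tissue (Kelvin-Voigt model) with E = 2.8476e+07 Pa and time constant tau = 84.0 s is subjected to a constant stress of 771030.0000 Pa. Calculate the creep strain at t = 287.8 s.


epsilon(t) = (sigma/E) * (1 - exp(-t/tau))
sigma/E = 771030.0000 / 2.8476e+07 = 0.0271
exp(-t/tau) = exp(-287.8 / 84.0) = 0.0325
epsilon = 0.0271 * (1 - 0.0325)
epsilon = 0.0262


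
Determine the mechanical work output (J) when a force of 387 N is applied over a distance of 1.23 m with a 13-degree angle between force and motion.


W = F * d * cos(theta)
theta = 13 deg = 0.2269 rad
cos(theta) = 0.9744
W = 387 * 1.23 * 0.9744
W = 463.8099


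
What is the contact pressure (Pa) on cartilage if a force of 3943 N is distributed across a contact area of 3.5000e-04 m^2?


P = F / A
P = 3943 / 3.5000e-04
P = 1.1266e+07


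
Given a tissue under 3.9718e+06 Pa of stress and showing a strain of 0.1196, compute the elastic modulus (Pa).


E = stress / strain
E = 3.9718e+06 / 0.1196
E = 3.3209e+07


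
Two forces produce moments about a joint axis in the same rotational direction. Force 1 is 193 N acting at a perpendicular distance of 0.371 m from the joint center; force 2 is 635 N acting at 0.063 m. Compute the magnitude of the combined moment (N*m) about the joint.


M = F1 * d1 + F2 * d2
M = 193 * 0.371 + 635 * 0.063
M = 71.6030 + 40.0050
M = 111.6080


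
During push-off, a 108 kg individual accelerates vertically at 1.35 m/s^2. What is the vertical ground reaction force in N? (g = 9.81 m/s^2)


GRF = m * (g + a)
GRF = 108 * (9.81 + 1.35)
GRF = 108 * 11.1600
GRF = 1205.2800


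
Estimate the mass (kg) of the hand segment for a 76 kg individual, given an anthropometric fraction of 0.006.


m_segment = body_mass * fraction
m_segment = 76 * 0.006
m_segment = 0.4560


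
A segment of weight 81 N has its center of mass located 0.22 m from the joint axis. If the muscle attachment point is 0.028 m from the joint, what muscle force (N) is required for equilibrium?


F_muscle = W * d_load / d_muscle
F_muscle = 81 * 0.22 / 0.028
Numerator = 17.8200
F_muscle = 636.4286


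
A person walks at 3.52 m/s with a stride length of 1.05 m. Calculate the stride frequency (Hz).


f = v / stride_length
f = 3.52 / 1.05
f = 3.3524


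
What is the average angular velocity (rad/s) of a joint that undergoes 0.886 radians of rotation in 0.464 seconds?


omega = delta_theta / delta_t
omega = 0.886 / 0.464
omega = 1.9095


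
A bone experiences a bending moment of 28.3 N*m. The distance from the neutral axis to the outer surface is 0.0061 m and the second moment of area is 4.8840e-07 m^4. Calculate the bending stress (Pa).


sigma = M * c / I
sigma = 28.3 * 0.0061 / 4.8840e-07
M * c = 0.1726
sigma = 353460.2785


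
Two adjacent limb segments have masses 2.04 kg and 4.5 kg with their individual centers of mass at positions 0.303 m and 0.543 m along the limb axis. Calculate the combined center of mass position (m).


COM = (m1*x1 + m2*x2) / (m1 + m2)
COM = (2.04*0.303 + 4.5*0.543) / (2.04 + 4.5)
Numerator = 3.0616
Denominator = 6.5400
COM = 0.4681


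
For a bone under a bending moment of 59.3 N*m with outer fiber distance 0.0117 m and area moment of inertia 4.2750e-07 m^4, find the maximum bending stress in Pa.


sigma = M * c / I
sigma = 59.3 * 0.0117 / 4.2750e-07
M * c = 0.6938
sigma = 1.6229e+06


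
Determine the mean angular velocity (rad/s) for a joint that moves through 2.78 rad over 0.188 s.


omega = delta_theta / delta_t
omega = 2.78 / 0.188
omega = 14.7872


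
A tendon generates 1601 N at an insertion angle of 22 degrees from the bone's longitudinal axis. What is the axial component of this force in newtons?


F_eff = F_tendon * cos(theta)
theta = 22 deg = 0.3840 rad
cos(theta) = 0.9272
F_eff = 1601 * 0.9272
F_eff = 1484.4214


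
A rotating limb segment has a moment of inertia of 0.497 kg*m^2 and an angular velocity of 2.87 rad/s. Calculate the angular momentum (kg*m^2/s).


L = I * omega
L = 0.497 * 2.87
L = 1.4264


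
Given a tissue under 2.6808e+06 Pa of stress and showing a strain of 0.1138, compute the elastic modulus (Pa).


E = stress / strain
E = 2.6808e+06 / 0.1138
E = 2.3557e+07


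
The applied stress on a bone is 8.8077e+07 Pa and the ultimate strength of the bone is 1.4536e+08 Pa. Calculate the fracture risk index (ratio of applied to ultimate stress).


FRI = applied / ultimate
FRI = 8.8077e+07 / 1.4536e+08
FRI = 0.6059


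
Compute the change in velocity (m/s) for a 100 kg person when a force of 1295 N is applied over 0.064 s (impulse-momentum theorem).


J = F * dt = 1295 * 0.064 = 82.8800 N*s
delta_v = J / m
delta_v = 82.8800 / 100
delta_v = 0.8288


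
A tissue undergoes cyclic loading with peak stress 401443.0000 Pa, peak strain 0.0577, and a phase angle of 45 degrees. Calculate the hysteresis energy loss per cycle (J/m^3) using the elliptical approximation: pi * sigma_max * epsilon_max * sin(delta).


E_loss = pi * sigma_max * epsilon_max * sin(delta)
delta = 45 deg = 0.7854 rad
sin(delta) = 0.7071
E_loss = pi * 401443.0000 * 0.0577 * 0.7071
E_loss = 51455.8288


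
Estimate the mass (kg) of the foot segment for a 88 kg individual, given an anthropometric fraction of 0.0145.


m_segment = body_mass * fraction
m_segment = 88 * 0.0145
m_segment = 1.2760


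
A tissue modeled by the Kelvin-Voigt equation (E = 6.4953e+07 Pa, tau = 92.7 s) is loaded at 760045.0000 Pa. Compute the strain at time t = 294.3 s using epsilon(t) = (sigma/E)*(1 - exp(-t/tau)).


epsilon(t) = (sigma/E) * (1 - exp(-t/tau))
sigma/E = 760045.0000 / 6.4953e+07 = 0.0117
exp(-t/tau) = exp(-294.3 / 92.7) = 0.0418
epsilon = 0.0117 * (1 - 0.0418)
epsilon = 0.0112


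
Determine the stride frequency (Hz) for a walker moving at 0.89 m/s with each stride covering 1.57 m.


f = v / stride_length
f = 0.89 / 1.57
f = 0.5669


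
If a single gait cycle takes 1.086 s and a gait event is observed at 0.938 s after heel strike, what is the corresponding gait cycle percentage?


pct = (event_time / cycle_time) * 100
pct = (0.938 / 1.086) * 100
ratio = 0.8637
pct = 86.3720


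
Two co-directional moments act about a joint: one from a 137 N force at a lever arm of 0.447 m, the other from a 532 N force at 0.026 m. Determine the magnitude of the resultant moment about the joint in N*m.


M = F1 * d1 + F2 * d2
M = 137 * 0.447 + 532 * 0.026
M = 61.2390 + 13.8320
M = 75.0710


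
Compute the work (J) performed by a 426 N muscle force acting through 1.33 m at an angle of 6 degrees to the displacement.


W = F * d * cos(theta)
theta = 6 deg = 0.1047 rad
cos(theta) = 0.9945
W = 426 * 1.33 * 0.9945
W = 563.4762


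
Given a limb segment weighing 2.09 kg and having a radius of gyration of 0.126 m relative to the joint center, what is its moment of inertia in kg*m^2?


I = m * k^2
I = 2.09 * 0.126^2
k^2 = 0.0159
I = 0.0332


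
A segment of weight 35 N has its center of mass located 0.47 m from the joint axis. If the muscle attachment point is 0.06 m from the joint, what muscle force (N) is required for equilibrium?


F_muscle = W * d_load / d_muscle
F_muscle = 35 * 0.47 / 0.06
Numerator = 16.4500
F_muscle = 274.1667


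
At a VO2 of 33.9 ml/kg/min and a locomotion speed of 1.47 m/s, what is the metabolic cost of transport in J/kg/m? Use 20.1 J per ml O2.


Power per kg = VO2 * 20.1 / 60
Power per kg = 33.9 * 20.1 / 60 = 11.3565 W/kg
Cost = power_per_kg / speed
Cost = 11.3565 / 1.47
Cost = 7.7255


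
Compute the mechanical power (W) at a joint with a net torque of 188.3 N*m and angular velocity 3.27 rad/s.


P = M * omega
P = 188.3 * 3.27
P = 615.7410


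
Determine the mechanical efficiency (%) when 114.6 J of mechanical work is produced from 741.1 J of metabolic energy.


eta = (W_mech / E_meta) * 100
eta = (114.6 / 741.1) * 100
ratio = 0.1546
eta = 15.4635


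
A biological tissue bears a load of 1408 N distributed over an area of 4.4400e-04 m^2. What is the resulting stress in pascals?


stress = F / A
stress = 1408 / 4.4400e-04
stress = 3.1712e+06


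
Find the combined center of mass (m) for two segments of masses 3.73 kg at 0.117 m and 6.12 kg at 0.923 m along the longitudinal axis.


COM = (m1*x1 + m2*x2) / (m1 + m2)
COM = (3.73*0.117 + 6.12*0.923) / (3.73 + 6.12)
Numerator = 6.0852
Denominator = 9.8500
COM = 0.6178


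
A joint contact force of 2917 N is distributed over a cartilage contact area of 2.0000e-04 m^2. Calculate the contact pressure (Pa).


P = F / A
P = 2917 / 2.0000e-04
P = 1.4585e+07


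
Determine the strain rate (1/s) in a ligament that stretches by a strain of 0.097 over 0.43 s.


strain_rate = delta_strain / delta_t
strain_rate = 0.097 / 0.43
strain_rate = 0.2256


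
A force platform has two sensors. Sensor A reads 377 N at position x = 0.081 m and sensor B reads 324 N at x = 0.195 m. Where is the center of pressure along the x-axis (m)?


COP_x = (F1*x1 + F2*x2) / (F1 + F2)
COP_x = (377*0.081 + 324*0.195) / (377 + 324)
Numerator = 93.7170
Denominator = 701
COP_x = 0.1337


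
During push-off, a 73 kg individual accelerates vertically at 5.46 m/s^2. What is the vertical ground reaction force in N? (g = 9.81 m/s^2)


GRF = m * (g + a)
GRF = 73 * (9.81 + 5.46)
GRF = 73 * 15.2700
GRF = 1114.7100


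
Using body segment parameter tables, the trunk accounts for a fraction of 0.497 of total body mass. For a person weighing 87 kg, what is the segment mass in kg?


m_segment = body_mass * fraction
m_segment = 87 * 0.497
m_segment = 43.2390


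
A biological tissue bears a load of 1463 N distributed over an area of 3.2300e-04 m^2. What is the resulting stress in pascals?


stress = F / A
stress = 1463 / 3.2300e-04
stress = 4.5294e+06


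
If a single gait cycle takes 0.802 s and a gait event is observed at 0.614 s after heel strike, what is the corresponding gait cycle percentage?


pct = (event_time / cycle_time) * 100
pct = (0.614 / 0.802) * 100
ratio = 0.7656
pct = 76.5586


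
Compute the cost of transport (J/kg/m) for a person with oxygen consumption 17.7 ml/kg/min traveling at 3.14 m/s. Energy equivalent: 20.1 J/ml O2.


Power per kg = VO2 * 20.1 / 60
Power per kg = 17.7 * 20.1 / 60 = 5.9295 W/kg
Cost = power_per_kg / speed
Cost = 5.9295 / 3.14
Cost = 1.8884


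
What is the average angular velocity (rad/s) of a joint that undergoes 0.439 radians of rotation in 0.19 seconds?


omega = delta_theta / delta_t
omega = 0.439 / 0.19
omega = 2.3105


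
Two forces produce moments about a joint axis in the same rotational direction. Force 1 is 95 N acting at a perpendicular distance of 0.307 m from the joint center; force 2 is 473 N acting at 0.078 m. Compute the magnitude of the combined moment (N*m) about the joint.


M = F1 * d1 + F2 * d2
M = 95 * 0.307 + 473 * 0.078
M = 29.1650 + 36.8940
M = 66.0590


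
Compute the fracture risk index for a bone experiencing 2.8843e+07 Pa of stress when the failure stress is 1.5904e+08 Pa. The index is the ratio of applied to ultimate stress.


FRI = applied / ultimate
FRI = 2.8843e+07 / 1.5904e+08
FRI = 0.1814


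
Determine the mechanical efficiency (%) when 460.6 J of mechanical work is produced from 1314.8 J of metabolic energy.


eta = (W_mech / E_meta) * 100
eta = (460.6 / 1314.8) * 100
ratio = 0.3503
eta = 35.0319


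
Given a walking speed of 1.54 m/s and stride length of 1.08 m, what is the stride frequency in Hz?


f = v / stride_length
f = 1.54 / 1.08
f = 1.4259


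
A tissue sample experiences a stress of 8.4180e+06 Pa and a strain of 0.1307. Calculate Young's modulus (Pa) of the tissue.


E = stress / strain
E = 8.4180e+06 / 0.1307
E = 6.4407e+07


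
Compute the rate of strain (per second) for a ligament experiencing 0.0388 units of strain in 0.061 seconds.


strain_rate = delta_strain / delta_t
strain_rate = 0.0388 / 0.061
strain_rate = 0.6361


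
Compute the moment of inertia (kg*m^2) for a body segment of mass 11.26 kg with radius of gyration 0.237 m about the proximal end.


I = m * k^2
I = 11.26 * 0.237^2
k^2 = 0.0562
I = 0.6325


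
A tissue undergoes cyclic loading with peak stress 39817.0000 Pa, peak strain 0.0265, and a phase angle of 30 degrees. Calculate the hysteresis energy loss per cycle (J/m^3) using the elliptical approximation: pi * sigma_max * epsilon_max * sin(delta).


E_loss = pi * sigma_max * epsilon_max * sin(delta)
delta = 30 deg = 0.5236 rad
sin(delta) = 0.5000
E_loss = pi * 39817.0000 * 0.0265 * 0.5000
E_loss = 1657.4265


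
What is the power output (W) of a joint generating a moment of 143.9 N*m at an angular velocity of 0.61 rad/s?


P = M * omega
P = 143.9 * 0.61
P = 87.7790


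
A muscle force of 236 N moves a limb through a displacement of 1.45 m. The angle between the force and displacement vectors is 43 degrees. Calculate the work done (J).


W = F * d * cos(theta)
theta = 43 deg = 0.7505 rad
cos(theta) = 0.7314
W = 236 * 1.45 * 0.7314
W = 250.2692


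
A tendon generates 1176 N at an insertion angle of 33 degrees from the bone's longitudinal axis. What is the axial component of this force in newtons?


F_eff = F_tendon * cos(theta)
theta = 33 deg = 0.5760 rad
cos(theta) = 0.8387
F_eff = 1176 * 0.8387
F_eff = 986.2766


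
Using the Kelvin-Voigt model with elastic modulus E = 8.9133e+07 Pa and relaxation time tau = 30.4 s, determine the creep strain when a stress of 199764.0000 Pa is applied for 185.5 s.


epsilon(t) = (sigma/E) * (1 - exp(-t/tau))
sigma/E = 199764.0000 / 8.9133e+07 = 0.0022
exp(-t/tau) = exp(-185.5 / 30.4) = 0.0022
epsilon = 0.0022 * (1 - 0.0022)
epsilon = 0.0022


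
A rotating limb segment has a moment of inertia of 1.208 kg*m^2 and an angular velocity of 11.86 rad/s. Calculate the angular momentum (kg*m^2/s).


L = I * omega
L = 1.208 * 11.86
L = 14.3269


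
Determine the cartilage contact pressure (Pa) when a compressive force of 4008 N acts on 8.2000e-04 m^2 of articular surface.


P = F / A
P = 4008 / 8.2000e-04
P = 4.8878e+06


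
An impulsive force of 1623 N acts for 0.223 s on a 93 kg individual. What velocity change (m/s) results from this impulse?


J = F * dt = 1623 * 0.223 = 361.9290 N*s
delta_v = J / m
delta_v = 361.9290 / 93
delta_v = 3.8917


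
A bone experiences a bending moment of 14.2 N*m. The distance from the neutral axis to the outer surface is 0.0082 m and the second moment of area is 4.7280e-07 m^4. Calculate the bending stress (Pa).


sigma = M * c / I
sigma = 14.2 * 0.0082 / 4.7280e-07
M * c = 0.1164
sigma = 246277.4958


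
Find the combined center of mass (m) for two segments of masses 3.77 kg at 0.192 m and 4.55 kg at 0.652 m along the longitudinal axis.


COM = (m1*x1 + m2*x2) / (m1 + m2)
COM = (3.77*0.192 + 4.55*0.652) / (3.77 + 4.55)
Numerator = 3.6904
Denominator = 8.3200
COM = 0.4436


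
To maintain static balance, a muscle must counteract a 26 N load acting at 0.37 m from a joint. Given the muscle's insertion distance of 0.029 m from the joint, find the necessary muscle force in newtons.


F_muscle = W * d_load / d_muscle
F_muscle = 26 * 0.37 / 0.029
Numerator = 9.6200
F_muscle = 331.7241


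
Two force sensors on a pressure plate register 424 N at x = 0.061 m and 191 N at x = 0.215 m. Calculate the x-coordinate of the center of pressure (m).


COP_x = (F1*x1 + F2*x2) / (F1 + F2)
COP_x = (424*0.061 + 191*0.215) / (424 + 191)
Numerator = 66.9290
Denominator = 615
COP_x = 0.1088


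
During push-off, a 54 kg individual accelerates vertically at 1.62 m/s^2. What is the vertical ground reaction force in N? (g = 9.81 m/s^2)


GRF = m * (g + a)
GRF = 54 * (9.81 + 1.62)
GRF = 54 * 11.4300
GRF = 617.2200


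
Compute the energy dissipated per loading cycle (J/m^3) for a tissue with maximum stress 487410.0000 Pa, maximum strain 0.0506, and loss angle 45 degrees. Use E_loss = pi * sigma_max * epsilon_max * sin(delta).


E_loss = pi * sigma_max * epsilon_max * sin(delta)
delta = 45 deg = 0.7854 rad
sin(delta) = 0.7071
E_loss = pi * 487410.0000 * 0.0506 * 0.7071
E_loss = 54787.2910


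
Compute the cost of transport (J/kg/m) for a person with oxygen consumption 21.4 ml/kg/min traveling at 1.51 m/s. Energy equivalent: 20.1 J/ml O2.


Power per kg = VO2 * 20.1 / 60
Power per kg = 21.4 * 20.1 / 60 = 7.1690 W/kg
Cost = power_per_kg / speed
Cost = 7.1690 / 1.51
Cost = 4.7477


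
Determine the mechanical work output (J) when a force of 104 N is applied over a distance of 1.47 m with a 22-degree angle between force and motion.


W = F * d * cos(theta)
theta = 22 deg = 0.3840 rad
cos(theta) = 0.9272
W = 104 * 1.47 * 0.9272
W = 141.7479


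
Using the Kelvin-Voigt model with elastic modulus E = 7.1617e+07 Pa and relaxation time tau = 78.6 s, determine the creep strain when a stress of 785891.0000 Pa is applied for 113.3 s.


epsilon(t) = (sigma/E) * (1 - exp(-t/tau))
sigma/E = 785891.0000 / 7.1617e+07 = 0.0110
exp(-t/tau) = exp(-113.3 / 78.6) = 0.2366
epsilon = 0.0110 * (1 - 0.2366)
epsilon = 0.0084


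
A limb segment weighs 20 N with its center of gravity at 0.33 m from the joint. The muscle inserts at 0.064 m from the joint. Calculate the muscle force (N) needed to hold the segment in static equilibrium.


F_muscle = W * d_load / d_muscle
F_muscle = 20 * 0.33 / 0.064
Numerator = 6.6000
F_muscle = 103.1250


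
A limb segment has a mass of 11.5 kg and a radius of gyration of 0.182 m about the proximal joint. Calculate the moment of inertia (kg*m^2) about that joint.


I = m * k^2
I = 11.5 * 0.182^2
k^2 = 0.0331
I = 0.3809


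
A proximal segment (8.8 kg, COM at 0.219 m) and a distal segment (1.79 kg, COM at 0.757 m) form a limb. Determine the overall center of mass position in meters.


COM = (m1*x1 + m2*x2) / (m1 + m2)
COM = (8.8*0.219 + 1.79*0.757) / (8.8 + 1.79)
Numerator = 3.2822
Denominator = 10.5900
COM = 0.3099


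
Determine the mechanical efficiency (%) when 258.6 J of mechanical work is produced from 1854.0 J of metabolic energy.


eta = (W_mech / E_meta) * 100
eta = (258.6 / 1854.0) * 100
ratio = 0.1395
eta = 13.9482


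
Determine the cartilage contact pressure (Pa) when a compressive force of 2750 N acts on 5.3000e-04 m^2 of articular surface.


P = F / A
P = 2750 / 5.3000e-04
P = 5.1887e+06


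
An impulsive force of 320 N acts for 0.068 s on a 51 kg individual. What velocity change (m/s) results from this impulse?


J = F * dt = 320 * 0.068 = 21.7600 N*s
delta_v = J / m
delta_v = 21.7600 / 51
delta_v = 0.4267


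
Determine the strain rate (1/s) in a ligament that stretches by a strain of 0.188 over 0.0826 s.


strain_rate = delta_strain / delta_t
strain_rate = 0.188 / 0.0826
strain_rate = 2.2760


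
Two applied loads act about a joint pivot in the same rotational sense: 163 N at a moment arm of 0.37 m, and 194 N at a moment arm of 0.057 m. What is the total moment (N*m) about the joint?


M = F1 * d1 + F2 * d2
M = 163 * 0.37 + 194 * 0.057
M = 60.3100 + 11.0580
M = 71.3680


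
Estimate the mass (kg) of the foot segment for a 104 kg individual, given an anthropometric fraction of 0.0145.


m_segment = body_mass * fraction
m_segment = 104 * 0.0145
m_segment = 1.5080


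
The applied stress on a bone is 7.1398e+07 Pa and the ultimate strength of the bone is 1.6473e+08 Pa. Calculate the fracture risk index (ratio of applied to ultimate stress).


FRI = applied / ultimate
FRI = 7.1398e+07 / 1.6473e+08
FRI = 0.4334


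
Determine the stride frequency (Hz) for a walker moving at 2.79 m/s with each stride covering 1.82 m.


f = v / stride_length
f = 2.79 / 1.82
f = 1.5330


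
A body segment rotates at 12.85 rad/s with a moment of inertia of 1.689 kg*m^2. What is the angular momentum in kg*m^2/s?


L = I * omega
L = 1.689 * 12.85
L = 21.7036


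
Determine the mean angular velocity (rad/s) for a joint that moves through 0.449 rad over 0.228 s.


omega = delta_theta / delta_t
omega = 0.449 / 0.228
omega = 1.9693


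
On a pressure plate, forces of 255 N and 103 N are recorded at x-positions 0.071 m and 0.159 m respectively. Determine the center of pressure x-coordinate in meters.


COP_x = (F1*x1 + F2*x2) / (F1 + F2)
COP_x = (255*0.071 + 103*0.159) / (255 + 103)
Numerator = 34.4820
Denominator = 358
COP_x = 0.0963


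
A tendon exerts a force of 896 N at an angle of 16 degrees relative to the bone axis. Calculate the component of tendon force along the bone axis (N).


F_eff = F_tendon * cos(theta)
theta = 16 deg = 0.2793 rad
cos(theta) = 0.9613
F_eff = 896 * 0.9613
F_eff = 861.2905


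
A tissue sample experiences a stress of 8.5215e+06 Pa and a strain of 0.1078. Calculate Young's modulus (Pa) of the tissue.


E = stress / strain
E = 8.5215e+06 / 0.1078
E = 7.9049e+07


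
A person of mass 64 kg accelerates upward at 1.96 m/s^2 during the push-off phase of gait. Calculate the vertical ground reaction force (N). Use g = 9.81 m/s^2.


GRF = m * (g + a)
GRF = 64 * (9.81 + 1.96)
GRF = 64 * 11.7700
GRF = 753.2800


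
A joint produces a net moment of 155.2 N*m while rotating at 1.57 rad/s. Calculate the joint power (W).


P = M * omega
P = 155.2 * 1.57
P = 243.6640


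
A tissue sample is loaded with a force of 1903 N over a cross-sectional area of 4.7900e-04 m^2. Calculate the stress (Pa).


stress = F / A
stress = 1903 / 4.7900e-04
stress = 3.9729e+06


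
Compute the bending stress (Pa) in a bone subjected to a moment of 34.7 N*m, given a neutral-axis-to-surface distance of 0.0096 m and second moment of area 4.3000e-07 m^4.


sigma = M * c / I
sigma = 34.7 * 0.0096 / 4.3000e-07
M * c = 0.3331
sigma = 774697.6744


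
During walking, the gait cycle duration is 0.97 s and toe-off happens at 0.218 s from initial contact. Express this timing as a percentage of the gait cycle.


pct = (event_time / cycle_time) * 100
pct = (0.218 / 0.97) * 100
ratio = 0.2247
pct = 22.4742


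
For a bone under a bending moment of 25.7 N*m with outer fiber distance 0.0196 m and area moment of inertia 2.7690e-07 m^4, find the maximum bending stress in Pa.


sigma = M * c / I
sigma = 25.7 * 0.0196 / 2.7690e-07
M * c = 0.5037
sigma = 1.8191e+06


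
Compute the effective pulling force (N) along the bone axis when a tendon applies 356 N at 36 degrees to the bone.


F_eff = F_tendon * cos(theta)
theta = 36 deg = 0.6283 rad
cos(theta) = 0.8090
F_eff = 356 * 0.8090
F_eff = 288.0100


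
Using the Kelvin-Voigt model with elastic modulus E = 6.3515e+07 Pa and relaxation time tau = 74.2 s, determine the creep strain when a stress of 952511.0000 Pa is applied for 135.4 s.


epsilon(t) = (sigma/E) * (1 - exp(-t/tau))
sigma/E = 952511.0000 / 6.3515e+07 = 0.0150
exp(-t/tau) = exp(-135.4 / 74.2) = 0.1613
epsilon = 0.0150 * (1 - 0.1613)
epsilon = 0.0126


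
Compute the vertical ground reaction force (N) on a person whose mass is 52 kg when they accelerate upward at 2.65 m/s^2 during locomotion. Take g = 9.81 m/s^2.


GRF = m * (g + a)
GRF = 52 * (9.81 + 2.65)
GRF = 52 * 12.4600
GRF = 647.9200


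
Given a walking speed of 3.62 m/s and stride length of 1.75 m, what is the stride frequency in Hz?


f = v / stride_length
f = 3.62 / 1.75
f = 2.0686


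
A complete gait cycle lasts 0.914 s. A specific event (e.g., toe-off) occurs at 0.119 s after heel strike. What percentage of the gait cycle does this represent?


pct = (event_time / cycle_time) * 100
pct = (0.119 / 0.914) * 100
ratio = 0.1302
pct = 13.0197


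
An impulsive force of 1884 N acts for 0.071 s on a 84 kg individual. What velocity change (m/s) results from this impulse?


J = F * dt = 1884 * 0.071 = 133.7640 N*s
delta_v = J / m
delta_v = 133.7640 / 84
delta_v = 1.5924


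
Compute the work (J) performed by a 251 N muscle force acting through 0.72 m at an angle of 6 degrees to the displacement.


W = F * d * cos(theta)
theta = 6 deg = 0.1047 rad
cos(theta) = 0.9945
W = 251 * 0.72 * 0.9945
W = 179.7300


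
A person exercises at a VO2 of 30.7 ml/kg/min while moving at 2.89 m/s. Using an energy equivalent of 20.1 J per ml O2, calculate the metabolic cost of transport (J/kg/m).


Power per kg = VO2 * 20.1 / 60
Power per kg = 30.7 * 20.1 / 60 = 10.2845 W/kg
Cost = power_per_kg / speed
Cost = 10.2845 / 2.89
Cost = 3.5587


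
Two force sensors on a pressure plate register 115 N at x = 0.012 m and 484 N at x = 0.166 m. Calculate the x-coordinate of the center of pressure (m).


COP_x = (F1*x1 + F2*x2) / (F1 + F2)
COP_x = (115*0.012 + 484*0.166) / (115 + 484)
Numerator = 81.7240
Denominator = 599
COP_x = 0.1364


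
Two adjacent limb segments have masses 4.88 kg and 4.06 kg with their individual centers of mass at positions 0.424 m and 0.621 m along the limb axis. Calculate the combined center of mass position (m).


COM = (m1*x1 + m2*x2) / (m1 + m2)
COM = (4.88*0.424 + 4.06*0.621) / (4.88 + 4.06)
Numerator = 4.5904
Denominator = 8.9400
COM = 0.5135


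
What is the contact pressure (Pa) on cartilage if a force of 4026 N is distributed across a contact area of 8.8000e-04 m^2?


P = F / A
P = 4026 / 8.8000e-04
P = 4.5750e+06


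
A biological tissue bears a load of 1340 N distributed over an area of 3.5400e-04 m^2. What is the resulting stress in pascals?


stress = F / A
stress = 1340 / 3.5400e-04
stress = 3.7853e+06


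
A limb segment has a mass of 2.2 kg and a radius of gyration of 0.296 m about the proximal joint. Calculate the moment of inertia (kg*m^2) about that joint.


I = m * k^2
I = 2.2 * 0.296^2
k^2 = 0.0876
I = 0.1928


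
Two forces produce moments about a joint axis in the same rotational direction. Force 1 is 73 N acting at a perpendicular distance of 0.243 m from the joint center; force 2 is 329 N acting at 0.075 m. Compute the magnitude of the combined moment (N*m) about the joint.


M = F1 * d1 + F2 * d2
M = 73 * 0.243 + 329 * 0.075
M = 17.7390 + 24.6750
M = 42.4140


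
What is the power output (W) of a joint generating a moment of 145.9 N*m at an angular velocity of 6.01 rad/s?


P = M * omega
P = 145.9 * 6.01
P = 876.8590


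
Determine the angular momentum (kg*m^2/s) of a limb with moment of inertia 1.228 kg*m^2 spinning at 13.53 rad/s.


L = I * omega
L = 1.228 * 13.53
L = 16.6148


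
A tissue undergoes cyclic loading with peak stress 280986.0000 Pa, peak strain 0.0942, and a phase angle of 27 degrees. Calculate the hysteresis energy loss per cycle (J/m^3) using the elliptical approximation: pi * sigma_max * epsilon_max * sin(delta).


E_loss = pi * sigma_max * epsilon_max * sin(delta)
delta = 27 deg = 0.4712 rad
sin(delta) = 0.4540
E_loss = pi * 280986.0000 * 0.0942 * 0.4540
E_loss = 37751.3270


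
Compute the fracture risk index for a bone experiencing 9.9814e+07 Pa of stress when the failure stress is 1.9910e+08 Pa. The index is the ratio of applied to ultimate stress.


FRI = applied / ultimate
FRI = 9.9814e+07 / 1.9910e+08
FRI = 0.5013


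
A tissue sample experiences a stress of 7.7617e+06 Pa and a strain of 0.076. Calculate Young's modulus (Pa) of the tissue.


E = stress / strain
E = 7.7617e+06 / 0.076
E = 1.0213e+08


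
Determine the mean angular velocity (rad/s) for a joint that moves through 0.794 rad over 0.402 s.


omega = delta_theta / delta_t
omega = 0.794 / 0.402
omega = 1.9751


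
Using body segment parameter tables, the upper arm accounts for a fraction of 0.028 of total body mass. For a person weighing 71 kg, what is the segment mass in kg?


m_segment = body_mass * fraction
m_segment = 71 * 0.028
m_segment = 1.9880


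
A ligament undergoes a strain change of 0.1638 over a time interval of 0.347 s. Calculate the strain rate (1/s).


strain_rate = delta_strain / delta_t
strain_rate = 0.1638 / 0.347
strain_rate = 0.4720


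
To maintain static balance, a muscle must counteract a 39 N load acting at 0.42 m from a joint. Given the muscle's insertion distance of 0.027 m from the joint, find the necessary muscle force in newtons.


F_muscle = W * d_load / d_muscle
F_muscle = 39 * 0.42 / 0.027
Numerator = 16.3800
F_muscle = 606.6667


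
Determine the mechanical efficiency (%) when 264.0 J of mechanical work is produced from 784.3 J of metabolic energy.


eta = (W_mech / E_meta) * 100
eta = (264.0 / 784.3) * 100
ratio = 0.3366
eta = 33.6606


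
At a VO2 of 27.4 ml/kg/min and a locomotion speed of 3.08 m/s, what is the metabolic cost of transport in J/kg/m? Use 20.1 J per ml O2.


Power per kg = VO2 * 20.1 / 60
Power per kg = 27.4 * 20.1 / 60 = 9.1790 W/kg
Cost = power_per_kg / speed
Cost = 9.1790 / 3.08
Cost = 2.9802


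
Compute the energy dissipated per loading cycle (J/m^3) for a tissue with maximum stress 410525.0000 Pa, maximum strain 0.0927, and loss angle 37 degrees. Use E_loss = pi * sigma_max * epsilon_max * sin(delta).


E_loss = pi * sigma_max * epsilon_max * sin(delta)
delta = 37 deg = 0.6458 rad
sin(delta) = 0.6018
E_loss = pi * 410525.0000 * 0.0927 * 0.6018
E_loss = 71950.2391


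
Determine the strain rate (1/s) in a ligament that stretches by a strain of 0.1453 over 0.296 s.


strain_rate = delta_strain / delta_t
strain_rate = 0.1453 / 0.296
strain_rate = 0.4909


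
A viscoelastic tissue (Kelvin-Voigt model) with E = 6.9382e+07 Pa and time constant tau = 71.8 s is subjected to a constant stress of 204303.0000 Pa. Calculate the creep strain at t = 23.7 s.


epsilon(t) = (sigma/E) * (1 - exp(-t/tau))
sigma/E = 204303.0000 / 6.9382e+07 = 0.0029
exp(-t/tau) = exp(-23.7 / 71.8) = 0.7189
epsilon = 0.0029 * (1 - 0.7189)
epsilon = 8.2784e-04


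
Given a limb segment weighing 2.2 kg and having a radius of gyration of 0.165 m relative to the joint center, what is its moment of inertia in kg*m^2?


I = m * k^2
I = 2.2 * 0.165^2
k^2 = 0.0272
I = 0.0599


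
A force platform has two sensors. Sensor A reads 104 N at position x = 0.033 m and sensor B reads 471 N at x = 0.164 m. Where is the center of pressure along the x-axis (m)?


COP_x = (F1*x1 + F2*x2) / (F1 + F2)
COP_x = (104*0.033 + 471*0.164) / (104 + 471)
Numerator = 80.6760
Denominator = 575
COP_x = 0.1403


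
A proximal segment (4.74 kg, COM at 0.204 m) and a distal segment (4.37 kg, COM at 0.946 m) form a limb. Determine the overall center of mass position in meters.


COM = (m1*x1 + m2*x2) / (m1 + m2)
COM = (4.74*0.204 + 4.37*0.946) / (4.74 + 4.37)
Numerator = 5.1010
Denominator = 9.1100
COM = 0.5599


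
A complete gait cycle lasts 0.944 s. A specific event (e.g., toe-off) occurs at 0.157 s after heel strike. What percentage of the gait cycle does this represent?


pct = (event_time / cycle_time) * 100
pct = (0.157 / 0.944) * 100
ratio = 0.1663
pct = 16.6314


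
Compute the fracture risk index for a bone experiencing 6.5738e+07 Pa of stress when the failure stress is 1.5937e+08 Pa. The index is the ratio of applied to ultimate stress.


FRI = applied / ultimate
FRI = 6.5738e+07 / 1.5937e+08
FRI = 0.4125


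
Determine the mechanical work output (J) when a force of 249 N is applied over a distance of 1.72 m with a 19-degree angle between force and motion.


W = F * d * cos(theta)
theta = 19 deg = 0.3316 rad
cos(theta) = 0.9455
W = 249 * 1.72 * 0.9455
W = 404.9467


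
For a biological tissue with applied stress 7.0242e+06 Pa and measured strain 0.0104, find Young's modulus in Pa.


E = stress / strain
E = 7.0242e+06 / 0.0104
E = 6.7540e+08


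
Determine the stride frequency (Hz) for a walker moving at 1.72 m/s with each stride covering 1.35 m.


f = v / stride_length
f = 1.72 / 1.35
f = 1.2741


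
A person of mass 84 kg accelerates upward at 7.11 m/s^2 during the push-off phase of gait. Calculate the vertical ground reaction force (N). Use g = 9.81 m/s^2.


GRF = m * (g + a)
GRF = 84 * (9.81 + 7.11)
GRF = 84 * 16.9200
GRF = 1421.2800


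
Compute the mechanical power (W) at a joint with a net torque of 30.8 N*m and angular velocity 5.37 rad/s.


P = M * omega
P = 30.8 * 5.37
P = 165.3960


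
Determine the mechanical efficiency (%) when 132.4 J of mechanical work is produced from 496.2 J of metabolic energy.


eta = (W_mech / E_meta) * 100
eta = (132.4 / 496.2) * 100
ratio = 0.2668
eta = 26.6828


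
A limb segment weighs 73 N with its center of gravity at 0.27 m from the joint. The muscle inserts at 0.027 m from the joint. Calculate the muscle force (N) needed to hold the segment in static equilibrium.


F_muscle = W * d_load / d_muscle
F_muscle = 73 * 0.27 / 0.027
Numerator = 19.7100
F_muscle = 730.0000


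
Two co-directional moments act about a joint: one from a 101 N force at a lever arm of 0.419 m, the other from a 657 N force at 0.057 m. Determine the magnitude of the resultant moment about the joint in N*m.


M = F1 * d1 + F2 * d2
M = 101 * 0.419 + 657 * 0.057
M = 42.3190 + 37.4490
M = 79.7680


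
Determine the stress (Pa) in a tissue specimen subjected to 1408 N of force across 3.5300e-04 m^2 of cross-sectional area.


stress = F / A
stress = 1408 / 3.5300e-04
stress = 3.9887e+06


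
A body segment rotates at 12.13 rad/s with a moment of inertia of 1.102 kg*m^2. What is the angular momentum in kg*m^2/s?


L = I * omega
L = 1.102 * 12.13
L = 13.3673


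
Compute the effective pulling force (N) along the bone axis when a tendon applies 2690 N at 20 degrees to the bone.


F_eff = F_tendon * cos(theta)
theta = 20 deg = 0.3491 rad
cos(theta) = 0.9397
F_eff = 2690 * 0.9397
F_eff = 2527.7731


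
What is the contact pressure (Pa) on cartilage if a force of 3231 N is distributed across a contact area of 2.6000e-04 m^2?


P = F / A
P = 3231 / 2.6000e-04
P = 1.2427e+07


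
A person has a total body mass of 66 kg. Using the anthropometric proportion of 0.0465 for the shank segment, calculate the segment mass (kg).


m_segment = body_mass * fraction
m_segment = 66 * 0.0465
m_segment = 3.0690


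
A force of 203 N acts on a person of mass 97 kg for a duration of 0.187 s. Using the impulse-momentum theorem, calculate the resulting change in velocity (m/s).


J = F * dt = 203 * 0.187 = 37.9610 N*s
delta_v = J / m
delta_v = 37.9610 / 97
delta_v = 0.3914


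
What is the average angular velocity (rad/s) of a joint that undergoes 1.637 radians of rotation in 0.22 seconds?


omega = delta_theta / delta_t
omega = 1.637 / 0.22
omega = 7.4409


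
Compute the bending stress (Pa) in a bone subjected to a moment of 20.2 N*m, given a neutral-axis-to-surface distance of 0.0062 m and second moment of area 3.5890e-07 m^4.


sigma = M * c / I
sigma = 20.2 * 0.0062 / 3.5890e-07
M * c = 0.1252
sigma = 348955.1407


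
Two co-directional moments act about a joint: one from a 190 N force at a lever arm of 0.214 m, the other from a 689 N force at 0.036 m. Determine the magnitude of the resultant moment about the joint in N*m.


M = F1 * d1 + F2 * d2
M = 190 * 0.214 + 689 * 0.036
M = 40.6600 + 24.8040
M = 65.4640


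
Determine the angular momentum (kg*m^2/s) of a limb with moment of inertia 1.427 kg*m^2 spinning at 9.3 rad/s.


L = I * omega
L = 1.427 * 9.3
L = 13.2711


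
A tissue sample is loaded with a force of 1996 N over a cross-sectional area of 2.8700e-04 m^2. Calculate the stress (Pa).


stress = F / A
stress = 1996 / 2.8700e-04
stress = 6.9547e+06


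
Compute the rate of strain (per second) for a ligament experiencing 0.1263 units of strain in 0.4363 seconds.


strain_rate = delta_strain / delta_t
strain_rate = 0.1263 / 0.4363
strain_rate = 0.2895


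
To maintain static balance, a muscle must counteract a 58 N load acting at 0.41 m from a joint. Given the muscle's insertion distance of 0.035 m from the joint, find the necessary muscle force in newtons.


F_muscle = W * d_load / d_muscle
F_muscle = 58 * 0.41 / 0.035
Numerator = 23.7800
F_muscle = 679.4286


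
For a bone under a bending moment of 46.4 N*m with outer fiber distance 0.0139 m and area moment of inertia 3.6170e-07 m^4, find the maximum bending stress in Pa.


sigma = M * c / I
sigma = 46.4 * 0.0139 / 3.6170e-07
M * c = 0.6450
sigma = 1.7831e+06


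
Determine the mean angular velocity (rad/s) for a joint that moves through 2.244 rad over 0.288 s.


omega = delta_theta / delta_t
omega = 2.244 / 0.288
omega = 7.7917


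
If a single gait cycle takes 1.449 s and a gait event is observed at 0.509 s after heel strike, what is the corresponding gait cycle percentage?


pct = (event_time / cycle_time) * 100
pct = (0.509 / 1.449) * 100
ratio = 0.3513
pct = 35.1277


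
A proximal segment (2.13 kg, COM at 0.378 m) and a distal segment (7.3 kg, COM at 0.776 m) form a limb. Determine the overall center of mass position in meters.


COM = (m1*x1 + m2*x2) / (m1 + m2)
COM = (2.13*0.378 + 7.3*0.776) / (2.13 + 7.3)
Numerator = 6.4699
Denominator = 9.4300
COM = 0.6861


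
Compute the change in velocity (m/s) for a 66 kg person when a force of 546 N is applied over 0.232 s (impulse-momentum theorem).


J = F * dt = 546 * 0.232 = 126.6720 N*s
delta_v = J / m
delta_v = 126.6720 / 66
delta_v = 1.9193


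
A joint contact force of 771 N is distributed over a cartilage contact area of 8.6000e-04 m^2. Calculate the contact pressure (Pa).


P = F / A
P = 771 / 8.6000e-04
P = 896511.6279


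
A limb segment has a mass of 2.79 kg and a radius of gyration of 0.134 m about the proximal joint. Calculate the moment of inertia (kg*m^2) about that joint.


I = m * k^2
I = 2.79 * 0.134^2
k^2 = 0.0180
I = 0.0501


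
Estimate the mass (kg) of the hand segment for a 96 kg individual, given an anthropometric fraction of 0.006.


m_segment = body_mass * fraction
m_segment = 96 * 0.006
m_segment = 0.5760


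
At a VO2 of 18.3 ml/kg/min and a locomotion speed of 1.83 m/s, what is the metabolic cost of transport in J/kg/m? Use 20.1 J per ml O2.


Power per kg = VO2 * 20.1 / 60
Power per kg = 18.3 * 20.1 / 60 = 6.1305 W/kg
Cost = power_per_kg / speed
Cost = 6.1305 / 1.83
Cost = 3.3500


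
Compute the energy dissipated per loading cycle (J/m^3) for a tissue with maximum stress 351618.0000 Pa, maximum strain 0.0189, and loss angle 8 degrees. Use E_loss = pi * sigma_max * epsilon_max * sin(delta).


E_loss = pi * sigma_max * epsilon_max * sin(delta)
delta = 8 deg = 0.1396 rad
sin(delta) = 0.1392
E_loss = pi * 351618.0000 * 0.0189 * 0.1392
E_loss = 2905.6151


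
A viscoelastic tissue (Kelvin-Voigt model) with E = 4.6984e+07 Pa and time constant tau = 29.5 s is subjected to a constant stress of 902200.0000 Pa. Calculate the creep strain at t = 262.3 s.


epsilon(t) = (sigma/E) * (1 - exp(-t/tau))
sigma/E = 902200.0000 / 4.6984e+07 = 0.0192
exp(-t/tau) = exp(-262.3 / 29.5) = 1.3755e-04
epsilon = 0.0192 * (1 - 1.3755e-04)
epsilon = 0.0192
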